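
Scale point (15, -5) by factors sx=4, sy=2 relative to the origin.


Scaling: (x*sx, y*sy) = (15*4, -5*2) = (60, -10)

(60, -10)


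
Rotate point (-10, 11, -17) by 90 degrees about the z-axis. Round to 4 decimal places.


x' = -10*cos(90) - 11*sin(90) = -11
y' = -10*sin(90) + 11*cos(90) = -10
z' = -17

(-11, -10, -17)


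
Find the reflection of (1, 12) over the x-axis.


Reflection across x-axis: (x, y) -> (x, -y)
(1, 12) -> (1, -12)

(1, -12)


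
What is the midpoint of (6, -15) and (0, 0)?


Midpoint = ((6+0)/2, (-15+0)/2) = (3, -7.5)

(3, -7.5)


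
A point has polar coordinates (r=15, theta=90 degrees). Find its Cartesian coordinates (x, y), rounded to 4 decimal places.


x = 15 * cos(90) = 0
y = 15 * sin(90) = 15

(0, 15)


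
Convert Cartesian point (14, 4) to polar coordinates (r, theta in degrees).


r = sqrt(14^2 + 4^2) = 14.5602
theta = atan2(4, 14) = 15.9454 degrees

r = 14.5602, theta = 15.9454 degrees


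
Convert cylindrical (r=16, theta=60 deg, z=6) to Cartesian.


x = 16 * cos(60) = 8
y = 16 * sin(60) = 13.8564
z = 6

(8, 13.8564, 6)


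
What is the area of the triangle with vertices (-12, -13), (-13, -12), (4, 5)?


Area = |x1(y2-y3) + x2(y3-y1) + x3(y1-y2)| / 2
= |-12*(-12-5) + -13*(5--13) + 4*(-13--12)| / 2
= 17

17


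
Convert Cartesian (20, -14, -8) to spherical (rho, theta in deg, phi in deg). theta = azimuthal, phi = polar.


rho = sqrt(20^2 + (-14)^2 + (-8)^2) = 25.6905
theta = atan2(-14, 20) = 325.008 deg
phi = acos(-8/25.6905) = 108.1436 deg

rho = 25.6905, theta = 325.008 deg, phi = 108.1436 deg


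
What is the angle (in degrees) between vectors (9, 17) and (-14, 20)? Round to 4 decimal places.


dot = 9*-14 + 17*20 = 214
|u| = 19.2354, |v| = 24.4131
cos(angle) = 0.4557
angle = 62.8893 degrees

62.8893 degrees


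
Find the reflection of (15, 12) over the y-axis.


Reflection across y-axis: (x, y) -> (-x, y)
(15, 12) -> (-15, 12)

(-15, 12)


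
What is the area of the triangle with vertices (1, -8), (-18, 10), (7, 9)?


Area = |x1(y2-y3) + x2(y3-y1) + x3(y1-y2)| / 2
= |1*(10-9) + -18*(9--8) + 7*(-8-10)| / 2
= 215.5

215.5


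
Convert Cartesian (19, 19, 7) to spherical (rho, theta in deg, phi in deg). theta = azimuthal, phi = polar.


rho = sqrt(19^2 + 19^2 + 7^2) = 27.7669
theta = atan2(19, 19) = 45 deg
phi = acos(7/27.7669) = 75.3983 deg

rho = 27.7669, theta = 45 deg, phi = 75.3983 deg


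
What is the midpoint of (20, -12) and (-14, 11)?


Midpoint = ((20+-14)/2, (-12+11)/2) = (3, -0.5)

(3, -0.5)


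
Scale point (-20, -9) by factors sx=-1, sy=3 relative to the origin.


Scaling: (x*sx, y*sy) = (-20*-1, -9*3) = (20, -27)

(20, -27)


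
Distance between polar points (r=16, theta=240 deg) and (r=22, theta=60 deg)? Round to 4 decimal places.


d = sqrt(r1^2 + r2^2 - 2*r1*r2*cos(t2-t1))
d = sqrt(16^2 + 22^2 - 2*16*22*cos(60-240)) = 38

38


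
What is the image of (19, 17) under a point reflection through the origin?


Reflection through origin: (x, y) -> (-x, -y)
(19, 17) -> (-19, -17)

(-19, -17)


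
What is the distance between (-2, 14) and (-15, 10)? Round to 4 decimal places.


d = sqrt((-15--2)^2 + (10-14)^2) = 13.6015

13.6015


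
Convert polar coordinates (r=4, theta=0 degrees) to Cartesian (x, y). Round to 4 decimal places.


x = 4 * cos(0) = 4
y = 4 * sin(0) = 0

(4, 0)


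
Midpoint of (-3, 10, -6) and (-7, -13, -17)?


Midpoint = ((-3+-7)/2, (10+-13)/2, (-6+-17)/2) = (-5, -1.5, -11.5)

(-5, -1.5, -11.5)


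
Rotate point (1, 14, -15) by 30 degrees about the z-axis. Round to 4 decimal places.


x' = 1*cos(30) - 14*sin(30) = -6.134
y' = 1*sin(30) + 14*cos(30) = 12.6244
z' = -15

(-6.134, 12.6244, -15)


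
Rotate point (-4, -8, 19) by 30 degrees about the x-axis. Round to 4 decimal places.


x' = -4
y' = -8*cos(30) - 19*sin(30) = -16.4282
z' = -8*sin(30) + 19*cos(30) = 12.4545

(-4, -16.4282, 12.4545)


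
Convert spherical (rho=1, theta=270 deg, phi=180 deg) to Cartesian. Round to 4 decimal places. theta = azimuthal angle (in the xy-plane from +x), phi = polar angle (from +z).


x = 1 * sin(180) * cos(270) = 0
y = 1 * sin(180) * sin(270) = 0
z = 1 * cos(180) = -1

(0, 0, -1)


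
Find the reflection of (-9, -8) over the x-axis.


Reflection across x-axis: (x, y) -> (x, -y)
(-9, -8) -> (-9, 8)

(-9, 8)


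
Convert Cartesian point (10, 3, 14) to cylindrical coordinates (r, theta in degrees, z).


r = sqrt(10^2 + 3^2) = 10.4403
theta = atan2(3, 10) = 16.6992 deg
z = 14

r = 10.4403, theta = 16.6992 deg, z = 14


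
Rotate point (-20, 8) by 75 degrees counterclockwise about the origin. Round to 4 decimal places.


x' = -20*cos(75) - 8*sin(75) = -12.9038
y' = -20*sin(75) + 8*cos(75) = -17.248

(-12.9038, -17.248)


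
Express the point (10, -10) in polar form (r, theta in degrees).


r = sqrt(10^2 + (-10)^2) = 14.1421
theta = atan2(-10, 10) = 315 degrees

r = 14.1421, theta = 315 degrees


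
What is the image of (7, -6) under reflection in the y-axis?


Reflection across y-axis: (x, y) -> (-x, y)
(7, -6) -> (-7, -6)

(-7, -6)


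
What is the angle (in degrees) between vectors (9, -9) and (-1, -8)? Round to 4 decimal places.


dot = 9*-1 + -9*-8 = 63
|u| = 12.7279, |v| = 8.0623
cos(angle) = 0.6139
angle = 52.125 degrees

52.125 degrees


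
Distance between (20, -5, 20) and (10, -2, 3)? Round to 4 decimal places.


d = sqrt((10-20)^2 + (-2--5)^2 + (3-20)^2) = 19.9499

19.9499


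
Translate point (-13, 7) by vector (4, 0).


Translation: (x+dx, y+dy) = (-13+4, 7+0) = (-9, 7)

(-9, 7)


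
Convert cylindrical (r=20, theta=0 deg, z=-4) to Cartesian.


x = 20 * cos(0) = 20
y = 20 * sin(0) = 0
z = -4

(20, 0, -4)


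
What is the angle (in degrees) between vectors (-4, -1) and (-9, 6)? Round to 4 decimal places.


dot = -4*-9 + -1*6 = 30
|u| = 4.1231, |v| = 10.8167
cos(angle) = 0.6727
angle = 47.7263 degrees

47.7263 degrees


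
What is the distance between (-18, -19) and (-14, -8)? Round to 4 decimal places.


d = sqrt((-14--18)^2 + (-8--19)^2) = 11.7047

11.7047


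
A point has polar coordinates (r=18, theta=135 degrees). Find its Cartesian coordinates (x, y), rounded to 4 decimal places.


x = 18 * cos(135) = -12.7279
y = 18 * sin(135) = 12.7279

(-12.7279, 12.7279)


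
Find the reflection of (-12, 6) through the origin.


Reflection through origin: (x, y) -> (-x, -y)
(-12, 6) -> (12, -6)

(12, -6)


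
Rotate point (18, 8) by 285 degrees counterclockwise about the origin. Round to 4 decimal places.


x' = 18*cos(285) - 8*sin(285) = 12.3861
y' = 18*sin(285) + 8*cos(285) = -15.3161

(12.3861, -15.3161)


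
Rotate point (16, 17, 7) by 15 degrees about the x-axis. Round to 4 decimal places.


x' = 16
y' = 17*cos(15) - 7*sin(15) = 14.609
z' = 17*sin(15) + 7*cos(15) = 11.1614

(16, 14.609, 11.1614)


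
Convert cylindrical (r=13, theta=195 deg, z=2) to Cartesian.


x = 13 * cos(195) = -12.557
y = 13 * sin(195) = -3.3646
z = 2

(-12.557, -3.3646, 2)


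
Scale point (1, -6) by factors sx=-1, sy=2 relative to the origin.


Scaling: (x*sx, y*sy) = (1*-1, -6*2) = (-1, -12)

(-1, -12)


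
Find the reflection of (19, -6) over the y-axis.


Reflection across y-axis: (x, y) -> (-x, y)
(19, -6) -> (-19, -6)

(-19, -6)


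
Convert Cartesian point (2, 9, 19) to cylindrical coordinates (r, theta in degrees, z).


r = sqrt(2^2 + 9^2) = 9.2195
theta = atan2(9, 2) = 77.4712 deg
z = 19

r = 9.2195, theta = 77.4712 deg, z = 19


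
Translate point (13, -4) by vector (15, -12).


Translation: (x+dx, y+dy) = (13+15, -4+-12) = (28, -16)

(28, -16)


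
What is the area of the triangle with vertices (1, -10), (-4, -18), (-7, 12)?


Area = |x1(y2-y3) + x2(y3-y1) + x3(y1-y2)| / 2
= |1*(-18-12) + -4*(12--10) + -7*(-10--18)| / 2
= 87

87


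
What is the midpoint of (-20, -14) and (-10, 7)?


Midpoint = ((-20+-10)/2, (-14+7)/2) = (-15, -3.5)

(-15, -3.5)


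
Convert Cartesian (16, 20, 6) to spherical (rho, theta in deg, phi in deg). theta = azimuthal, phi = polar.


rho = sqrt(16^2 + 20^2 + 6^2) = 26.3059
theta = atan2(20, 16) = 51.3402 deg
phi = acos(6/26.3059) = 76.8156 deg

rho = 26.3059, theta = 51.3402 deg, phi = 76.8156 deg


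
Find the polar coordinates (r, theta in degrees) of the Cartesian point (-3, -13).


r = sqrt((-3)^2 + (-13)^2) = 13.3417
theta = atan2(-13, -3) = 257.0054 degrees

r = 13.3417, theta = 257.0054 degrees


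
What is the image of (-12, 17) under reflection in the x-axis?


Reflection across x-axis: (x, y) -> (x, -y)
(-12, 17) -> (-12, -17)

(-12, -17)


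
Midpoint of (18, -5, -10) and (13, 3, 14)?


Midpoint = ((18+13)/2, (-5+3)/2, (-10+14)/2) = (15.5, -1, 2)

(15.5, -1, 2)


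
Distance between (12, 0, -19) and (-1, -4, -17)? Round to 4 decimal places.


d = sqrt((-1-12)^2 + (-4-0)^2 + (-17--19)^2) = 13.7477

13.7477


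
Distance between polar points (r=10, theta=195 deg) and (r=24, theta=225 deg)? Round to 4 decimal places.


d = sqrt(r1^2 + r2^2 - 2*r1*r2*cos(t2-t1))
d = sqrt(10^2 + 24^2 - 2*10*24*cos(225-195)) = 16.1341

16.1341


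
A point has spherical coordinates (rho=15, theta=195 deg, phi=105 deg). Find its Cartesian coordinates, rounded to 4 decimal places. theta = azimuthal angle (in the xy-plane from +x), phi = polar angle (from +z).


x = 15 * sin(105) * cos(195) = -13.9952
y = 15 * sin(105) * sin(195) = -3.75
z = 15 * cos(105) = -3.8823

(-13.9952, -3.75, -3.8823)


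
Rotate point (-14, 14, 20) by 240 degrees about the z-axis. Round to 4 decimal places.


x' = -14*cos(240) - 14*sin(240) = 19.1244
y' = -14*sin(240) + 14*cos(240) = 5.1244
z' = 20

(19.1244, 5.1244, 20)


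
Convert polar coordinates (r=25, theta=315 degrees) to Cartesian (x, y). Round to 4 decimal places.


x = 25 * cos(315) = 17.6777
y = 25 * sin(315) = -17.6777

(17.6777, -17.6777)


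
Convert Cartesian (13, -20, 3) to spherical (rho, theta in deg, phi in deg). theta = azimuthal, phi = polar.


rho = sqrt(13^2 + (-20)^2 + 3^2) = 24.0416
theta = atan2(-20, 13) = 303.0239 deg
phi = acos(3/24.0416) = 82.8317 deg

rho = 24.0416, theta = 303.0239 deg, phi = 82.8317 deg


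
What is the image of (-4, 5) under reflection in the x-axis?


Reflection across x-axis: (x, y) -> (x, -y)
(-4, 5) -> (-4, -5)

(-4, -5)


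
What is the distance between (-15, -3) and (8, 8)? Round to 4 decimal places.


d = sqrt((8--15)^2 + (8--3)^2) = 25.4951

25.4951


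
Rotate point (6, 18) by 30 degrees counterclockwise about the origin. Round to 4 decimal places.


x' = 6*cos(30) - 18*sin(30) = -3.8038
y' = 6*sin(30) + 18*cos(30) = 18.5885

(-3.8038, 18.5885)


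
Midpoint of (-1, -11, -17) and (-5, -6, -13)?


Midpoint = ((-1+-5)/2, (-11+-6)/2, (-17+-13)/2) = (-3, -8.5, -15)

(-3, -8.5, -15)


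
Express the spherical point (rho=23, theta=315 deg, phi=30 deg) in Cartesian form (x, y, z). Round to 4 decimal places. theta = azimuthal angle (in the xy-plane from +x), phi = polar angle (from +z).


x = 23 * sin(30) * cos(315) = 8.1317
y = 23 * sin(30) * sin(315) = -8.1317
z = 23 * cos(30) = 19.9186

(8.1317, -8.1317, 19.9186)


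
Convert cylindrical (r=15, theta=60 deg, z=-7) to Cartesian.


x = 15 * cos(60) = 7.5
y = 15 * sin(60) = 12.9904
z = -7

(7.5, 12.9904, -7)


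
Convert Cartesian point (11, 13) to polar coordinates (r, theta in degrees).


r = sqrt(11^2 + 13^2) = 17.0294
theta = atan2(13, 11) = 49.7636 degrees

r = 17.0294, theta = 49.7636 degrees


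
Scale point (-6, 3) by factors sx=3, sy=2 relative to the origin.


Scaling: (x*sx, y*sy) = (-6*3, 3*2) = (-18, 6)

(-18, 6)


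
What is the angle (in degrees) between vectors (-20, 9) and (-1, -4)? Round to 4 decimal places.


dot = -20*-1 + 9*-4 = -16
|u| = 21.9317, |v| = 4.1231
cos(angle) = -0.1769
angle = 100.1915 degrees

100.1915 degrees


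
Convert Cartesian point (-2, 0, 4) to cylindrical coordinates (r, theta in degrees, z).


r = sqrt((-2)^2 + 0^2) = 2
theta = atan2(0, -2) = 180 deg
z = 4

r = 2, theta = 180 deg, z = 4


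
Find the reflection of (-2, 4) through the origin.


Reflection through origin: (x, y) -> (-x, -y)
(-2, 4) -> (2, -4)

(2, -4)


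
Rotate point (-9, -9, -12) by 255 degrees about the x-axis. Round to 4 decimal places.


x' = -9
y' = -9*cos(255) - -12*sin(255) = -9.2617
z' = -9*sin(255) + -12*cos(255) = 11.7992

(-9, -9.2617, 11.7992)


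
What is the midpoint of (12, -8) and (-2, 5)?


Midpoint = ((12+-2)/2, (-8+5)/2) = (5, -1.5)

(5, -1.5)


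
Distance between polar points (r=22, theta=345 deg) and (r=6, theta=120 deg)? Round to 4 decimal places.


d = sqrt(r1^2 + r2^2 - 2*r1*r2*cos(t2-t1))
d = sqrt(22^2 + 6^2 - 2*22*6*cos(120-345)) = 26.5834

26.5834


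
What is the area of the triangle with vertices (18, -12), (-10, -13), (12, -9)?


Area = |x1(y2-y3) + x2(y3-y1) + x3(y1-y2)| / 2
= |18*(-13--9) + -10*(-9--12) + 12*(-12--13)| / 2
= 45

45


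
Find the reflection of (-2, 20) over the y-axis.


Reflection across y-axis: (x, y) -> (-x, y)
(-2, 20) -> (2, 20)

(2, 20)


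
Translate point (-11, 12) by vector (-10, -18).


Translation: (x+dx, y+dy) = (-11+-10, 12+-18) = (-21, -6)

(-21, -6)


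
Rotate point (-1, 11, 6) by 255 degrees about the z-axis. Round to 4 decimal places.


x' = -1*cos(255) - 11*sin(255) = 10.884
y' = -1*sin(255) + 11*cos(255) = -1.8811
z' = 6

(10.884, -1.8811, 6)


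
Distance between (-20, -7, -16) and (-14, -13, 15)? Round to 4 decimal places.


d = sqrt((-14--20)^2 + (-13--7)^2 + (15--16)^2) = 32.1403

32.1403


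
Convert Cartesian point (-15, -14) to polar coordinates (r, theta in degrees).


r = sqrt((-15)^2 + (-14)^2) = 20.5183
theta = atan2(-14, -15) = 223.0251 degrees

r = 20.5183, theta = 223.0251 degrees


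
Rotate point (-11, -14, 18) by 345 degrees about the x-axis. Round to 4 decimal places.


x' = -11
y' = -14*cos(345) - 18*sin(345) = -8.8642
z' = -14*sin(345) + 18*cos(345) = 21.0101

(-11, -8.8642, 21.0101)


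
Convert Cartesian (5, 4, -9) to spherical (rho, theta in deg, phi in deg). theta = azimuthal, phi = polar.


rho = sqrt(5^2 + 4^2 + (-9)^2) = 11.0454
theta = atan2(4, 5) = 38.6598 deg
phi = acos(-9/11.0454) = 144.5697 deg

rho = 11.0454, theta = 38.6598 deg, phi = 144.5697 deg


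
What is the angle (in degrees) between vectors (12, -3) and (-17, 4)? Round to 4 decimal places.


dot = 12*-17 + -3*4 = -216
|u| = 12.3693, |v| = 17.4642
cos(angle) = -0.9999
angle = 179.2043 degrees

179.2043 degrees


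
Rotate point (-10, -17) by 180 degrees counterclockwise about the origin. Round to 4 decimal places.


x' = -10*cos(180) - -17*sin(180) = 10
y' = -10*sin(180) + -17*cos(180) = 17

(10, 17)


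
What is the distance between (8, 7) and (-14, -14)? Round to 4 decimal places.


d = sqrt((-14-8)^2 + (-14-7)^2) = 30.4138

30.4138


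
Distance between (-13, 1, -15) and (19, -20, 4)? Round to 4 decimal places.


d = sqrt((19--13)^2 + (-20-1)^2 + (4--15)^2) = 42.7317

42.7317


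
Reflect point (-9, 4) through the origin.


Reflection through origin: (x, y) -> (-x, -y)
(-9, 4) -> (9, -4)

(9, -4)


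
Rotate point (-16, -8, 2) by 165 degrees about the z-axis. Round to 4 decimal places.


x' = -16*cos(165) - -8*sin(165) = 17.5254
y' = -16*sin(165) + -8*cos(165) = 3.5863
z' = 2

(17.5254, 3.5863, 2)


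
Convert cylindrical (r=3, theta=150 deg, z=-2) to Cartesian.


x = 3 * cos(150) = -2.5981
y = 3 * sin(150) = 1.5
z = -2

(-2.5981, 1.5, -2)


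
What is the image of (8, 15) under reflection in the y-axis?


Reflection across y-axis: (x, y) -> (-x, y)
(8, 15) -> (-8, 15)

(-8, 15)


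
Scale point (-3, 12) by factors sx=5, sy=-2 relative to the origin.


Scaling: (x*sx, y*sy) = (-3*5, 12*-2) = (-15, -24)

(-15, -24)


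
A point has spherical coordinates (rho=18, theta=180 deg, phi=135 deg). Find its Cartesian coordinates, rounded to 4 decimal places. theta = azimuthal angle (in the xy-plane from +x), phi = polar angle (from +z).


x = 18 * sin(135) * cos(180) = -12.7279
y = 18 * sin(135) * sin(180) = 0
z = 18 * cos(135) = -12.7279

(-12.7279, 0, -12.7279)


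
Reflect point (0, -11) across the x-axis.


Reflection across x-axis: (x, y) -> (x, -y)
(0, -11) -> (0, 11)

(0, 11)


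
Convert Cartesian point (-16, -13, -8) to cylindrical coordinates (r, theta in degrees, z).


r = sqrt((-16)^2 + (-13)^2) = 20.6155
theta = atan2(-13, -16) = 219.0939 deg
z = -8

r = 20.6155, theta = 219.0939 deg, z = -8


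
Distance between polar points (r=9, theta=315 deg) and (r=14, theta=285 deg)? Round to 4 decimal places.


d = sqrt(r1^2 + r2^2 - 2*r1*r2*cos(t2-t1))
d = sqrt(9^2 + 14^2 - 2*9*14*cos(285-315)) = 7.6656

7.6656


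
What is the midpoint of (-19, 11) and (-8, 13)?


Midpoint = ((-19+-8)/2, (11+13)/2) = (-13.5, 12)

(-13.5, 12)


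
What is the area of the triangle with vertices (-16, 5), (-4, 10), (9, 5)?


Area = |x1(y2-y3) + x2(y3-y1) + x3(y1-y2)| / 2
= |-16*(10-5) + -4*(5-5) + 9*(5-10)| / 2
= 62.5

62.5


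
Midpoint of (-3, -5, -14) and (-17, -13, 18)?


Midpoint = ((-3+-17)/2, (-5+-13)/2, (-14+18)/2) = (-10, -9, 2)

(-10, -9, 2)


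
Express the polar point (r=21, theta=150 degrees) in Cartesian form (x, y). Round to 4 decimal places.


x = 21 * cos(150) = -18.1865
y = 21 * sin(150) = 10.5

(-18.1865, 10.5)


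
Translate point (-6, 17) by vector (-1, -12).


Translation: (x+dx, y+dy) = (-6+-1, 17+-12) = (-7, 5)

(-7, 5)


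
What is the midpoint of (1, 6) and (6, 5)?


Midpoint = ((1+6)/2, (6+5)/2) = (3.5, 5.5)

(3.5, 5.5)


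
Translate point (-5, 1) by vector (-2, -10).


Translation: (x+dx, y+dy) = (-5+-2, 1+-10) = (-7, -9)

(-7, -9)


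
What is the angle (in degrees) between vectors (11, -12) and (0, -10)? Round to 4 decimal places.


dot = 11*0 + -12*-10 = 120
|u| = 16.2788, |v| = 10
cos(angle) = 0.7372
angle = 42.5104 degrees

42.5104 degrees


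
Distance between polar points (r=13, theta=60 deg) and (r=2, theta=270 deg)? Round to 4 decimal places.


d = sqrt(r1^2 + r2^2 - 2*r1*r2*cos(t2-t1))
d = sqrt(13^2 + 2^2 - 2*13*2*cos(270-60)) = 14.766

14.766


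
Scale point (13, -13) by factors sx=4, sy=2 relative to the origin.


Scaling: (x*sx, y*sy) = (13*4, -13*2) = (52, -26)

(52, -26)


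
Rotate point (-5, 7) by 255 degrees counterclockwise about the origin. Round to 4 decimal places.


x' = -5*cos(255) - 7*sin(255) = 8.0556
y' = -5*sin(255) + 7*cos(255) = 3.0179

(8.0556, 3.0179)


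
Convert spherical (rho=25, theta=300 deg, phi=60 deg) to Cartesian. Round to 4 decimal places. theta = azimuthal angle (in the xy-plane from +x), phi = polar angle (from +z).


x = 25 * sin(60) * cos(300) = 10.8253
y = 25 * sin(60) * sin(300) = -18.75
z = 25 * cos(60) = 12.5

(10.8253, -18.75, 12.5)


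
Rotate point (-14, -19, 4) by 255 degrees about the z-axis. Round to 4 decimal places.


x' = -14*cos(255) - -19*sin(255) = -14.7291
y' = -14*sin(255) + -19*cos(255) = 18.4405
z' = 4

(-14.7291, 18.4405, 4)


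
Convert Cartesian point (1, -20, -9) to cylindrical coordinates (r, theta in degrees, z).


r = sqrt(1^2 + (-20)^2) = 20.025
theta = atan2(-20, 1) = 272.8624 deg
z = -9

r = 20.025, theta = 272.8624 deg, z = -9


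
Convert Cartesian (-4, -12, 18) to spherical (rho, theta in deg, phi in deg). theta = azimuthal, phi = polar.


rho = sqrt((-4)^2 + (-12)^2 + 18^2) = 22
theta = atan2(-12, -4) = 251.5651 deg
phi = acos(18/22) = 35.0968 deg

rho = 22, theta = 251.5651 deg, phi = 35.0968 deg


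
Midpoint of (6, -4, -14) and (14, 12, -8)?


Midpoint = ((6+14)/2, (-4+12)/2, (-14+-8)/2) = (10, 4, -11)

(10, 4, -11)


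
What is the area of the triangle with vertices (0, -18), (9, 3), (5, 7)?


Area = |x1(y2-y3) + x2(y3-y1) + x3(y1-y2)| / 2
= |0*(3-7) + 9*(7--18) + 5*(-18-3)| / 2
= 60

60


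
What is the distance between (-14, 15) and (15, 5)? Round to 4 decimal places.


d = sqrt((15--14)^2 + (5-15)^2) = 30.6757

30.6757


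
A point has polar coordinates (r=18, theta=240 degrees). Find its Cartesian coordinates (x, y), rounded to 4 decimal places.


x = 18 * cos(240) = -9
y = 18 * sin(240) = -15.5885

(-9, -15.5885)


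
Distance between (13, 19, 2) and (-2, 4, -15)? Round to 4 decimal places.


d = sqrt((-2-13)^2 + (4-19)^2 + (-15-2)^2) = 27.1846

27.1846


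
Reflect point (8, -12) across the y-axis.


Reflection across y-axis: (x, y) -> (-x, y)
(8, -12) -> (-8, -12)

(-8, -12)


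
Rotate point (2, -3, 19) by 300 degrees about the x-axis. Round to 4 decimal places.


x' = 2
y' = -3*cos(300) - 19*sin(300) = 14.9545
z' = -3*sin(300) + 19*cos(300) = 12.0981

(2, 14.9545, 12.0981)


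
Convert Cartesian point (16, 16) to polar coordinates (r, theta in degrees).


r = sqrt(16^2 + 16^2) = 22.6274
theta = atan2(16, 16) = 45 degrees

r = 22.6274, theta = 45 degrees


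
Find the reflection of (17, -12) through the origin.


Reflection through origin: (x, y) -> (-x, -y)
(17, -12) -> (-17, 12)

(-17, 12)


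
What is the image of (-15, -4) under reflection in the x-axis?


Reflection across x-axis: (x, y) -> (x, -y)
(-15, -4) -> (-15, 4)

(-15, 4)


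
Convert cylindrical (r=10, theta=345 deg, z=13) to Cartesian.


x = 10 * cos(345) = 9.6593
y = 10 * sin(345) = -2.5882
z = 13

(9.6593, -2.5882, 13)


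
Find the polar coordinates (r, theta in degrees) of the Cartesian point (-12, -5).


r = sqrt((-12)^2 + (-5)^2) = 13
theta = atan2(-5, -12) = 202.6199 degrees

r = 13, theta = 202.6199 degrees


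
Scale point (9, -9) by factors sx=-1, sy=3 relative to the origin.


Scaling: (x*sx, y*sy) = (9*-1, -9*3) = (-9, -27)

(-9, -27)


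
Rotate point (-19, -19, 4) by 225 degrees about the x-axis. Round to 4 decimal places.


x' = -19
y' = -19*cos(225) - 4*sin(225) = 16.2635
z' = -19*sin(225) + 4*cos(225) = 10.6066

(-19, 16.2635, 10.6066)


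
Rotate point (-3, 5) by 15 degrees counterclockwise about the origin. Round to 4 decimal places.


x' = -3*cos(15) - 5*sin(15) = -4.1919
y' = -3*sin(15) + 5*cos(15) = 4.0532

(-4.1919, 4.0532)


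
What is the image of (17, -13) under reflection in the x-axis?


Reflection across x-axis: (x, y) -> (x, -y)
(17, -13) -> (17, 13)

(17, 13)


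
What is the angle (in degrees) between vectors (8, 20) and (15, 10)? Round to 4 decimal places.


dot = 8*15 + 20*10 = 320
|u| = 21.5407, |v| = 18.0278
cos(angle) = 0.824
angle = 34.5085 degrees

34.5085 degrees


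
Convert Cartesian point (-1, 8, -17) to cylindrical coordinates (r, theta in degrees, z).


r = sqrt((-1)^2 + 8^2) = 8.0623
theta = atan2(8, -1) = 97.125 deg
z = -17

r = 8.0623, theta = 97.125 deg, z = -17


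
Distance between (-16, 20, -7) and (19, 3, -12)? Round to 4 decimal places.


d = sqrt((19--16)^2 + (3-20)^2 + (-12--7)^2) = 39.2301

39.2301


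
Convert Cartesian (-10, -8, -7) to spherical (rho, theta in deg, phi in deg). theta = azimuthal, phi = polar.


rho = sqrt((-10)^2 + (-8)^2 + (-7)^2) = 14.5945
theta = atan2(-8, -10) = 218.6598 deg
phi = acos(-7/14.5945) = 118.6614 deg

rho = 14.5945, theta = 218.6598 deg, phi = 118.6614 deg


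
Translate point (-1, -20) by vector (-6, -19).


Translation: (x+dx, y+dy) = (-1+-6, -20+-19) = (-7, -39)

(-7, -39)


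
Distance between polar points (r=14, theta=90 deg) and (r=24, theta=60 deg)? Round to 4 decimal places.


d = sqrt(r1^2 + r2^2 - 2*r1*r2*cos(t2-t1))
d = sqrt(14^2 + 24^2 - 2*14*24*cos(60-90)) = 13.7852

13.7852


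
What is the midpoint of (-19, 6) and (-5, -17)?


Midpoint = ((-19+-5)/2, (6+-17)/2) = (-12, -5.5)

(-12, -5.5)


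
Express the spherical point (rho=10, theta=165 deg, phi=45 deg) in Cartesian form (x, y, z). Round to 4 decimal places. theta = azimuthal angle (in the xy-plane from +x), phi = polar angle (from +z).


x = 10 * sin(45) * cos(165) = -6.8301
y = 10 * sin(45) * sin(165) = 1.8301
z = 10 * cos(45) = 7.0711

(-6.8301, 1.8301, 7.0711)


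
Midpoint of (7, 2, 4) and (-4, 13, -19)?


Midpoint = ((7+-4)/2, (2+13)/2, (4+-19)/2) = (1.5, 7.5, -7.5)

(1.5, 7.5, -7.5)


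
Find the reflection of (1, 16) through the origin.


Reflection through origin: (x, y) -> (-x, -y)
(1, 16) -> (-1, -16)

(-1, -16)


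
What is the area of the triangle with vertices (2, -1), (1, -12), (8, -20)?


Area = |x1(y2-y3) + x2(y3-y1) + x3(y1-y2)| / 2
= |2*(-12--20) + 1*(-20--1) + 8*(-1--12)| / 2
= 42.5

42.5


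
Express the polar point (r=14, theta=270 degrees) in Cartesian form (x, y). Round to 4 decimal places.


x = 14 * cos(270) = 0
y = 14 * sin(270) = -14

(0, -14)


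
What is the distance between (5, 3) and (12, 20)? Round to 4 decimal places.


d = sqrt((12-5)^2 + (20-3)^2) = 18.3848

18.3848


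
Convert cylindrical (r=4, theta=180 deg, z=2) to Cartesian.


x = 4 * cos(180) = -4
y = 4 * sin(180) = 0
z = 2

(-4, 0, 2)


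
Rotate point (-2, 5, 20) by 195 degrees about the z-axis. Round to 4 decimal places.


x' = -2*cos(195) - 5*sin(195) = 3.2259
y' = -2*sin(195) + 5*cos(195) = -4.312
z' = 20

(3.2259, -4.312, 20)


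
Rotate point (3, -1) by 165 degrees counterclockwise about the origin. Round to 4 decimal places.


x' = 3*cos(165) - -1*sin(165) = -2.639
y' = 3*sin(165) + -1*cos(165) = 1.7424

(-2.639, 1.7424)


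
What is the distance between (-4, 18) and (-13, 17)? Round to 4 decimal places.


d = sqrt((-13--4)^2 + (17-18)^2) = 9.0554

9.0554


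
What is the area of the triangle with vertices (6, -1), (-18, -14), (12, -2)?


Area = |x1(y2-y3) + x2(y3-y1) + x3(y1-y2)| / 2
= |6*(-14--2) + -18*(-2--1) + 12*(-1--14)| / 2
= 51

51


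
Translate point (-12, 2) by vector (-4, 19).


Translation: (x+dx, y+dy) = (-12+-4, 2+19) = (-16, 21)

(-16, 21)


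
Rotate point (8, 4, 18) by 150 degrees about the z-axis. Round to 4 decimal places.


x' = 8*cos(150) - 4*sin(150) = -8.9282
y' = 8*sin(150) + 4*cos(150) = 0.5359
z' = 18

(-8.9282, 0.5359, 18)


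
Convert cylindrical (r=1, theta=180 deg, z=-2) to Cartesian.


x = 1 * cos(180) = -1
y = 1 * sin(180) = 0
z = -2

(-1, 0, -2)


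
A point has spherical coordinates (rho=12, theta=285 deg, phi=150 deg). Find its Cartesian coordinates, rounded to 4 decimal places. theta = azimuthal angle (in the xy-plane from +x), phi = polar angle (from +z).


x = 12 * sin(150) * cos(285) = 1.5529
y = 12 * sin(150) * sin(285) = -5.7956
z = 12 * cos(150) = -10.3923

(1.5529, -5.7956, -10.3923)


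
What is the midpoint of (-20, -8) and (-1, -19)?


Midpoint = ((-20+-1)/2, (-8+-19)/2) = (-10.5, -13.5)

(-10.5, -13.5)


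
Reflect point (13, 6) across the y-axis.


Reflection across y-axis: (x, y) -> (-x, y)
(13, 6) -> (-13, 6)

(-13, 6)


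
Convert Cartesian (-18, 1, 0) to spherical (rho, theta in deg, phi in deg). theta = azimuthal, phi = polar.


rho = sqrt((-18)^2 + 1^2 + 0^2) = 18.0278
theta = atan2(1, -18) = 176.8202 deg
phi = acos(0/18.0278) = 90 deg

rho = 18.0278, theta = 176.8202 deg, phi = 90 deg


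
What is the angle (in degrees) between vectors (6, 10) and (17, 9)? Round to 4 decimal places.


dot = 6*17 + 10*9 = 192
|u| = 11.6619, |v| = 19.2354
cos(angle) = 0.8559
angle = 31.139 degrees

31.139 degrees


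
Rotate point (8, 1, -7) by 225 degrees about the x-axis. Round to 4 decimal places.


x' = 8
y' = 1*cos(225) - -7*sin(225) = -5.6569
z' = 1*sin(225) + -7*cos(225) = 4.2426

(8, -5.6569, 4.2426)


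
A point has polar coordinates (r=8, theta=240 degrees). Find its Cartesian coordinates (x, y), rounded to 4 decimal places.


x = 8 * cos(240) = -4
y = 8 * sin(240) = -6.9282

(-4, -6.9282)


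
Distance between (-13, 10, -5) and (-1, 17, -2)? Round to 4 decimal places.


d = sqrt((-1--13)^2 + (17-10)^2 + (-2--5)^2) = 14.2127

14.2127


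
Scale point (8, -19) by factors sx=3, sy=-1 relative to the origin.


Scaling: (x*sx, y*sy) = (8*3, -19*-1) = (24, 19)

(24, 19)


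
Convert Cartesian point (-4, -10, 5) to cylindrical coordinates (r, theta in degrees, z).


r = sqrt((-4)^2 + (-10)^2) = 10.7703
theta = atan2(-10, -4) = 248.1986 deg
z = 5

r = 10.7703, theta = 248.1986 deg, z = 5


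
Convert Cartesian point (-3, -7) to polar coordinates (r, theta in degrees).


r = sqrt((-3)^2 + (-7)^2) = 7.6158
theta = atan2(-7, -3) = 246.8014 degrees

r = 7.6158, theta = 246.8014 degrees


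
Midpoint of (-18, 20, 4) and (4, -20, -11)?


Midpoint = ((-18+4)/2, (20+-20)/2, (4+-11)/2) = (-7, 0, -3.5)

(-7, 0, -3.5)


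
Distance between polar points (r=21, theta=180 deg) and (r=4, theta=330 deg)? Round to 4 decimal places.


d = sqrt(r1^2 + r2^2 - 2*r1*r2*cos(t2-t1))
d = sqrt(21^2 + 4^2 - 2*21*4*cos(330-180)) = 24.5457

24.5457


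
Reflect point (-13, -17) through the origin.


Reflection through origin: (x, y) -> (-x, -y)
(-13, -17) -> (13, 17)

(13, 17)


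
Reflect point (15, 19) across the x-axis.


Reflection across x-axis: (x, y) -> (x, -y)
(15, 19) -> (15, -19)

(15, -19)


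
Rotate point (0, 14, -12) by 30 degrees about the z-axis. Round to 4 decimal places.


x' = 0*cos(30) - 14*sin(30) = -7
y' = 0*sin(30) + 14*cos(30) = 12.1244
z' = -12

(-7, 12.1244, -12)


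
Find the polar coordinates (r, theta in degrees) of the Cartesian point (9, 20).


r = sqrt(9^2 + 20^2) = 21.9317
theta = atan2(20, 9) = 65.7723 degrees

r = 21.9317, theta = 65.7723 degrees


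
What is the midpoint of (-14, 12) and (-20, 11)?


Midpoint = ((-14+-20)/2, (12+11)/2) = (-17, 11.5)

(-17, 11.5)


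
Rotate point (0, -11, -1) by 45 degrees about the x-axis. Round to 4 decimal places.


x' = 0
y' = -11*cos(45) - -1*sin(45) = -7.0711
z' = -11*sin(45) + -1*cos(45) = -8.4853

(0, -7.0711, -8.4853)


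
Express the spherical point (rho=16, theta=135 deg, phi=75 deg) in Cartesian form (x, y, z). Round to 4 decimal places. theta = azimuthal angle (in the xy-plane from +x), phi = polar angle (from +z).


x = 16 * sin(75) * cos(135) = -10.9282
y = 16 * sin(75) * sin(135) = 10.9282
z = 16 * cos(75) = 4.1411

(-10.9282, 10.9282, 4.1411)


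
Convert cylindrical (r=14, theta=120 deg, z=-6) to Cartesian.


x = 14 * cos(120) = -7
y = 14 * sin(120) = 12.1244
z = -6

(-7, 12.1244, -6)


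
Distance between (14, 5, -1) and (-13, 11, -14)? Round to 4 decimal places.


d = sqrt((-13-14)^2 + (11-5)^2 + (-14--1)^2) = 30.5614

30.5614


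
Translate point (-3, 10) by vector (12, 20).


Translation: (x+dx, y+dy) = (-3+12, 10+20) = (9, 30)

(9, 30)


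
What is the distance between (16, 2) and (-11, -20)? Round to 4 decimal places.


d = sqrt((-11-16)^2 + (-20-2)^2) = 34.8281

34.8281


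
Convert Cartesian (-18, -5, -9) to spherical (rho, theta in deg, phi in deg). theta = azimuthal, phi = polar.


rho = sqrt((-18)^2 + (-5)^2 + (-9)^2) = 20.7364
theta = atan2(-5, -18) = 195.5241 deg
phi = acos(-9/20.7364) = 115.7229 deg

rho = 20.7364, theta = 195.5241 deg, phi = 115.7229 deg


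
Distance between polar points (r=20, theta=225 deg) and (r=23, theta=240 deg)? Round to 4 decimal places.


d = sqrt(r1^2 + r2^2 - 2*r1*r2*cos(t2-t1))
d = sqrt(20^2 + 23^2 - 2*20*23*cos(240-225)) = 6.352

6.352


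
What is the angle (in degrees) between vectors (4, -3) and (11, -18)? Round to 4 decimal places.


dot = 4*11 + -3*-18 = 98
|u| = 5, |v| = 21.095
cos(angle) = 0.9291
angle = 21.7005 degrees

21.7005 degrees


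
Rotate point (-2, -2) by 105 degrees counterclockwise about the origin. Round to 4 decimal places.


x' = -2*cos(105) - -2*sin(105) = 2.4495
y' = -2*sin(105) + -2*cos(105) = -1.4142

(2.4495, -1.4142)


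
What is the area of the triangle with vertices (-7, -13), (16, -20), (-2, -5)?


Area = |x1(y2-y3) + x2(y3-y1) + x3(y1-y2)| / 2
= |-7*(-20--5) + 16*(-5--13) + -2*(-13--20)| / 2
= 109.5

109.5


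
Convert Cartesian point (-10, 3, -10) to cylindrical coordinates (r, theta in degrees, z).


r = sqrt((-10)^2 + 3^2) = 10.4403
theta = atan2(3, -10) = 163.3008 deg
z = -10

r = 10.4403, theta = 163.3008 deg, z = -10


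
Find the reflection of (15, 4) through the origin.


Reflection through origin: (x, y) -> (-x, -y)
(15, 4) -> (-15, -4)

(-15, -4)


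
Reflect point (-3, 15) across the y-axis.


Reflection across y-axis: (x, y) -> (-x, y)
(-3, 15) -> (3, 15)

(3, 15)


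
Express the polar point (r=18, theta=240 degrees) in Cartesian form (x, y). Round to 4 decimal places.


x = 18 * cos(240) = -9
y = 18 * sin(240) = -15.5885

(-9, -15.5885)


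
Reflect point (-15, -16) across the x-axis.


Reflection across x-axis: (x, y) -> (x, -y)
(-15, -16) -> (-15, 16)

(-15, 16)


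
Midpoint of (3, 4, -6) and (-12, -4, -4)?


Midpoint = ((3+-12)/2, (4+-4)/2, (-6+-4)/2) = (-4.5, 0, -5)

(-4.5, 0, -5)


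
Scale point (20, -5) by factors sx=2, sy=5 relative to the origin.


Scaling: (x*sx, y*sy) = (20*2, -5*5) = (40, -25)

(40, -25)


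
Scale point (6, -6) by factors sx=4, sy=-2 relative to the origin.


Scaling: (x*sx, y*sy) = (6*4, -6*-2) = (24, 12)

(24, 12)


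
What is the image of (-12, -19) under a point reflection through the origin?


Reflection through origin: (x, y) -> (-x, -y)
(-12, -19) -> (12, 19)

(12, 19)


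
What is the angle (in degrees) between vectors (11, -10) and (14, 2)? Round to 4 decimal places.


dot = 11*14 + -10*2 = 134
|u| = 14.8661, |v| = 14.1421
cos(angle) = 0.6374
angle = 50.4038 degrees

50.4038 degrees


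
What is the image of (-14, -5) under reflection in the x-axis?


Reflection across x-axis: (x, y) -> (x, -y)
(-14, -5) -> (-14, 5)

(-14, 5)


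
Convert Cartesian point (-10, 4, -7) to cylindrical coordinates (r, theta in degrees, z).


r = sqrt((-10)^2 + 4^2) = 10.7703
theta = atan2(4, -10) = 158.1986 deg
z = -7

r = 10.7703, theta = 158.1986 deg, z = -7


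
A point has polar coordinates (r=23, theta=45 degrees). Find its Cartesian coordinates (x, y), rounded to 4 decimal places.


x = 23 * cos(45) = 16.2635
y = 23 * sin(45) = 16.2635

(16.2635, 16.2635)


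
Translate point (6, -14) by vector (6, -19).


Translation: (x+dx, y+dy) = (6+6, -14+-19) = (12, -33)

(12, -33)


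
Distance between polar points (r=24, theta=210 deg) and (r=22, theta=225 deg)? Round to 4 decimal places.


d = sqrt(r1^2 + r2^2 - 2*r1*r2*cos(t2-t1))
d = sqrt(24^2 + 22^2 - 2*24*22*cos(225-210)) = 6.3232

6.3232


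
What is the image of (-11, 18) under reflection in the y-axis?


Reflection across y-axis: (x, y) -> (-x, y)
(-11, 18) -> (11, 18)

(11, 18)


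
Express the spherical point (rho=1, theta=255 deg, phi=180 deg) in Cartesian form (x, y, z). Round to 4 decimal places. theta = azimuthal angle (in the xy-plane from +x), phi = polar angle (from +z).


x = 1 * sin(180) * cos(255) = 0
y = 1 * sin(180) * sin(255) = 0
z = 1 * cos(180) = -1

(0, 0, -1)


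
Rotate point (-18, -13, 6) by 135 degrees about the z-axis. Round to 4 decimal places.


x' = -18*cos(135) - -13*sin(135) = 21.9203
y' = -18*sin(135) + -13*cos(135) = -3.5355
z' = 6

(21.9203, -3.5355, 6)


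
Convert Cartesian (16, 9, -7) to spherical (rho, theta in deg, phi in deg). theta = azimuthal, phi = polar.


rho = sqrt(16^2 + 9^2 + (-7)^2) = 19.6469
theta = atan2(9, 16) = 29.3578 deg
phi = acos(-7/19.6469) = 110.8726 deg

rho = 19.6469, theta = 29.3578 deg, phi = 110.8726 deg


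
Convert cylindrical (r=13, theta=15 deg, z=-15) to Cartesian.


x = 13 * cos(15) = 12.557
y = 13 * sin(15) = 3.3646
z = -15

(12.557, 3.3646, -15)


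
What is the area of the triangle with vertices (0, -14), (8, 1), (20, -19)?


Area = |x1(y2-y3) + x2(y3-y1) + x3(y1-y2)| / 2
= |0*(1--19) + 8*(-19--14) + 20*(-14-1)| / 2
= 170

170


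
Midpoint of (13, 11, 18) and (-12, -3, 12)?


Midpoint = ((13+-12)/2, (11+-3)/2, (18+12)/2) = (0.5, 4, 15)

(0.5, 4, 15)


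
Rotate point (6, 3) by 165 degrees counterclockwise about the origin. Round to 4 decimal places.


x' = 6*cos(165) - 3*sin(165) = -6.572
y' = 6*sin(165) + 3*cos(165) = -1.3449

(-6.572, -1.3449)


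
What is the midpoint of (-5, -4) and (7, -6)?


Midpoint = ((-5+7)/2, (-4+-6)/2) = (1, -5)

(1, -5)


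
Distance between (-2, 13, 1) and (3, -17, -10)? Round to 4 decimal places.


d = sqrt((3--2)^2 + (-17-13)^2 + (-10-1)^2) = 32.3419

32.3419


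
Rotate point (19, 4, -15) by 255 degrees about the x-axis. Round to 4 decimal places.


x' = 19
y' = 4*cos(255) - -15*sin(255) = -15.5242
z' = 4*sin(255) + -15*cos(255) = 0.0186

(19, -15.5242, 0.0186)


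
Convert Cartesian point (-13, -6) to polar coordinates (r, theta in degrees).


r = sqrt((-13)^2 + (-6)^2) = 14.3178
theta = atan2(-6, -13) = 204.7751 degrees

r = 14.3178, theta = 204.7751 degrees


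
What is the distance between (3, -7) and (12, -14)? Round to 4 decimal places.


d = sqrt((12-3)^2 + (-14--7)^2) = 11.4018

11.4018


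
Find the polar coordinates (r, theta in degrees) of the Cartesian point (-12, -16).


r = sqrt((-12)^2 + (-16)^2) = 20
theta = atan2(-16, -12) = 233.1301 degrees

r = 20, theta = 233.1301 degrees


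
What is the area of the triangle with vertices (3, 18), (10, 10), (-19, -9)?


Area = |x1(y2-y3) + x2(y3-y1) + x3(y1-y2)| / 2
= |3*(10--9) + 10*(-9-18) + -19*(18-10)| / 2
= 182.5

182.5


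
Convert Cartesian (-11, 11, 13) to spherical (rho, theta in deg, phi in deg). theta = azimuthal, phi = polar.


rho = sqrt((-11)^2 + 11^2 + 13^2) = 20.2731
theta = atan2(11, -11) = 135 deg
phi = acos(13/20.2731) = 50.1155 deg

rho = 20.2731, theta = 135 deg, phi = 50.1155 deg


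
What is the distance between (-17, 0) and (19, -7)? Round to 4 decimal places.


d = sqrt((19--17)^2 + (-7-0)^2) = 36.6742

36.6742


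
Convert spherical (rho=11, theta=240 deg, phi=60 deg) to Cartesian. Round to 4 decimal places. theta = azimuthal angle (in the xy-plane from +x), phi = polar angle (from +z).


x = 11 * sin(60) * cos(240) = -4.7631
y = 11 * sin(60) * sin(240) = -8.25
z = 11 * cos(60) = 5.5

(-4.7631, -8.25, 5.5)


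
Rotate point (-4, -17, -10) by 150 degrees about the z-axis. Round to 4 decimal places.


x' = -4*cos(150) - -17*sin(150) = 11.9641
y' = -4*sin(150) + -17*cos(150) = 12.7224
z' = -10

(11.9641, 12.7224, -10)


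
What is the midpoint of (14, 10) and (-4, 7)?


Midpoint = ((14+-4)/2, (10+7)/2) = (5, 8.5)

(5, 8.5)


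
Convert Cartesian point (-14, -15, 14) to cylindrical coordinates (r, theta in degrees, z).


r = sqrt((-14)^2 + (-15)^2) = 20.5183
theta = atan2(-15, -14) = 226.9749 deg
z = 14

r = 20.5183, theta = 226.9749 deg, z = 14


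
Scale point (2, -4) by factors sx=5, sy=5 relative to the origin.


Scaling: (x*sx, y*sy) = (2*5, -4*5) = (10, -20)

(10, -20)


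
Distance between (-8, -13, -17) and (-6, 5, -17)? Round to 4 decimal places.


d = sqrt((-6--8)^2 + (5--13)^2 + (-17--17)^2) = 18.1108

18.1108


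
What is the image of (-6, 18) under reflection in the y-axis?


Reflection across y-axis: (x, y) -> (-x, y)
(-6, 18) -> (6, 18)

(6, 18)


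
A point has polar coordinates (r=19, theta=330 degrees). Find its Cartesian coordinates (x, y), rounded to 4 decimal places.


x = 19 * cos(330) = 16.4545
y = 19 * sin(330) = -9.5

(16.4545, -9.5)


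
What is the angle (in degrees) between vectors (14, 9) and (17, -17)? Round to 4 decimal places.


dot = 14*17 + 9*-17 = 85
|u| = 16.6433, |v| = 24.0416
cos(angle) = 0.2124
angle = 77.7352 degrees

77.7352 degrees
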